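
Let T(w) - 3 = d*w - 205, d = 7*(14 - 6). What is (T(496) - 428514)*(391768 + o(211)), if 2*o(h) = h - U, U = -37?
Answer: -157125178480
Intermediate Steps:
d = 56 (d = 7*8 = 56)
o(h) = 37/2 + h/2 (o(h) = (h - 1*(-37))/2 = (h + 37)/2 = (37 + h)/2 = 37/2 + h/2)
T(w) = -202 + 56*w (T(w) = 3 + (56*w - 205) = 3 + (-205 + 56*w) = -202 + 56*w)
(T(496) - 428514)*(391768 + o(211)) = ((-202 + 56*496) - 428514)*(391768 + (37/2 + (½)*211)) = ((-202 + 27776) - 428514)*(391768 + (37/2 + 211/2)) = (27574 - 428514)*(391768 + 124) = -400940*391892 = -157125178480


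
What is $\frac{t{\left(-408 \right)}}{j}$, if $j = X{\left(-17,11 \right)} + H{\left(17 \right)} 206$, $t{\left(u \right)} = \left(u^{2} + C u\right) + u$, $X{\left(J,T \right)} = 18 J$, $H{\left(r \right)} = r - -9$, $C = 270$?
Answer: $\frac{27948}{2525} \approx 11.069$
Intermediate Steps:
$H{\left(r \right)} = 9 + r$ ($H{\left(r \right)} = r + 9 = 9 + r$)
$t{\left(u \right)} = u^{2} + 271 u$ ($t{\left(u \right)} = \left(u^{2} + 270 u\right) + u = u^{2} + 271 u$)
$j = 5050$ ($j = 18 \left(-17\right) + \left(9 + 17\right) 206 = -306 + 26 \cdot 206 = -306 + 5356 = 5050$)
$\frac{t{\left(-408 \right)}}{j} = \frac{\left(-408\right) \left(271 - 408\right)}{5050} = \left(-408\right) \left(-137\right) \frac{1}{5050} = 55896 \cdot \frac{1}{5050} = \frac{27948}{2525}$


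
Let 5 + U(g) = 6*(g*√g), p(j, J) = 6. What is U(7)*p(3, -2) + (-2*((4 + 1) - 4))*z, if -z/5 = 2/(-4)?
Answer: -35 + 252*√7 ≈ 631.73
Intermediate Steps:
z = 5/2 (z = -10/(-4) = -10*(-1)/4 = -5*(-½) = 5/2 ≈ 2.5000)
U(g) = -5 + 6*g^(3/2) (U(g) = -5 + 6*(g*√g) = -5 + 6*g^(3/2))
U(7)*p(3, -2) + (-2*((4 + 1) - 4))*z = (-5 + 6*7^(3/2))*6 - 2*((4 + 1) - 4)*(5/2) = (-5 + 6*(7*√7))*6 - 2*(5 - 4)*(5/2) = (-5 + 42*√7)*6 - 2*1*(5/2) = (-30 + 252*√7) - 2*5/2 = (-30 + 252*√7) - 5 = -35 + 252*√7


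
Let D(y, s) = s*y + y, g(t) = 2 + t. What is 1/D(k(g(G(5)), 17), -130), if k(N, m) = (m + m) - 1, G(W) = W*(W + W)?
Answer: -1/4257 ≈ -0.00023491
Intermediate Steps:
G(W) = 2*W**2 (G(W) = W*(2*W) = 2*W**2)
k(N, m) = -1 + 2*m (k(N, m) = 2*m - 1 = -1 + 2*m)
D(y, s) = y + s*y
1/D(k(g(G(5)), 17), -130) = 1/((-1 + 2*17)*(1 - 130)) = 1/((-1 + 34)*(-129)) = 1/(33*(-129)) = 1/(-4257) = -1/4257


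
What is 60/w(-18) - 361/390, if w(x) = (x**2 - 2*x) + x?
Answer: -1853/2470 ≈ -0.75020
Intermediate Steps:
w(x) = x**2 - x
60/w(-18) - 361/390 = 60/((-18*(-1 - 18))) - 361/390 = 60/((-18*(-19))) - 361*1/390 = 60/342 - 361/390 = 60*(1/342) - 361/390 = 10/57 - 361/390 = -1853/2470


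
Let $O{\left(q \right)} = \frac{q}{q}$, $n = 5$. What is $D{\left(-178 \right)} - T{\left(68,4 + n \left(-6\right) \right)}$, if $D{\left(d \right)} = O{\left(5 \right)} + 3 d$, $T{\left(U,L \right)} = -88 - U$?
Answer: $-377$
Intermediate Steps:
$O{\left(q \right)} = 1$
$D{\left(d \right)} = 1 + 3 d$
$D{\left(-178 \right)} - T{\left(68,4 + n \left(-6\right) \right)} = \left(1 + 3 \left(-178\right)\right) - \left(-88 - 68\right) = \left(1 - 534\right) - \left(-88 - 68\right) = -533 - -156 = -533 + 156 = -377$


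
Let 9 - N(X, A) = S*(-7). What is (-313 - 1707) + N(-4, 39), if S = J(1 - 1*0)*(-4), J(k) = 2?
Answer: -2067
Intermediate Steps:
S = -8 (S = 2*(-4) = -8)
N(X, A) = -47 (N(X, A) = 9 - (-8)*(-7) = 9 - 1*56 = 9 - 56 = -47)
(-313 - 1707) + N(-4, 39) = (-313 - 1707) - 47 = -2020 - 47 = -2067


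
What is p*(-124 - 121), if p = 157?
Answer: -38465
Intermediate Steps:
p*(-124 - 121) = 157*(-124 - 121) = 157*(-245) = -38465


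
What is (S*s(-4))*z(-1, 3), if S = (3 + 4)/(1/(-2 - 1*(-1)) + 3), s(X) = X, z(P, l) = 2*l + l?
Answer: -126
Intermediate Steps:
z(P, l) = 3*l
S = 7/2 (S = 7/(1/(-2 + 1) + 3) = 7/(1/(-1) + 3) = 7/(-1 + 3) = 7/2 ≈ 3.5000)
(S*s(-4))*z(-1, 3) = ((7/2)*(-4))*(3*3) = -14*9 = -126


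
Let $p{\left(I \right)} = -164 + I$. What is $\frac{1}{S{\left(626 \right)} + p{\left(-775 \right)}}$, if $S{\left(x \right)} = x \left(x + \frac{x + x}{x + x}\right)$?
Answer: $\frac{1}{391563} \approx 2.5539 \cdot 10^{-6}$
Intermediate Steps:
$S{\left(x \right)} = x \left(1 + x\right)$ ($S{\left(x \right)} = x \left(x + \frac{2 x}{2 x}\right) = x \left(x + 2 x \frac{1}{2 x}\right) = x \left(x + 1\right) = x \left(1 + x\right)$)
$\frac{1}{S{\left(626 \right)} + p{\left(-775 \right)}} = \frac{1}{626 \left(1 + 626\right) - 939} = \frac{1}{626 \cdot 627 - 939} = \frac{1}{392502 - 939} = \frac{1}{391563}$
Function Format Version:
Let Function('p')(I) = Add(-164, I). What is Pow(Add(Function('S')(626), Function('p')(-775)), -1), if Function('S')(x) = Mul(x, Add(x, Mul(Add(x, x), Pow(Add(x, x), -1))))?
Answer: Rational(1, 391563) ≈ 2.5539e-6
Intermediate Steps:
Function('S')(x) = Mul(x, Add(1, x)) (Function('S')(x) = Mul(x, Add(x, Mul(Mul(2, x), Pow(Mul(2, x), -1)))) = Mul(x, Add(x, Mul(Mul(2, x), Mul(Rational(1, 2), Pow(x, -1))))) = Mul(x, Add(x, 1)) = Mul(x, Add(1, x)))
Pow(Add(Function('S')(626), Function('p')(-775)), -1) = Pow(Add(Mul(626, Add(1, 626)), Add(-164, -775)), -1) = Pow(Add(Mul(626, 627), -939), -1) = Pow(Add(392502, -939), -1) = Pow(391563, -1) = Rational(1, 391563)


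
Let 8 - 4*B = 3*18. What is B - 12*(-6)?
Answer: 121/2 ≈ 60.500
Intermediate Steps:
B = -23/2 (B = 2 - 3*18/4 = 2 - ¼*54 = 2 - 27/2 = -23/2 ≈ -11.500)
B - 12*(-6) = -23/2 - 12*(-6) = -23/2 - 1*(-72) = -23/2 + 72 = 121/2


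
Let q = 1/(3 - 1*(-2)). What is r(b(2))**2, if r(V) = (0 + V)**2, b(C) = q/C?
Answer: 1/10000 ≈ 0.00010000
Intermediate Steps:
q = 1/5 (q = 1/(3 + 2) = 1/5 ≈ 0.20000)
b(C) = 1/(5*C)
r(V) = V**2
r(b(2))**2 = (((1/5)/2)**2)**2 = (((1/5)*(1/2))**2)**2 = ((1/10)**2)**2 = (1/100)**2 = 1/10000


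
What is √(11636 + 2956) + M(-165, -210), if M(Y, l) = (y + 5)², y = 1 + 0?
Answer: 36 + 16*√57 ≈ 156.80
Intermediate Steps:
y = 1
M(Y, l) = 36 (M(Y, l) = (1 + 5)² = 6² = 36)
√(11636 + 2956) + M(-165, -210) = √(11636 + 2956) + 36 = √14592 + 36 = 16*√57 + 36 = 36 + 16*√57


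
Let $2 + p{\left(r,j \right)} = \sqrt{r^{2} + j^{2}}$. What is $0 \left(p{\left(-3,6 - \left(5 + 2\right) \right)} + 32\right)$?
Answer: $0$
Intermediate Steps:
$p{\left(r,j \right)} = -2 + \sqrt{j^{2} + r^{2}}$ ($p{\left(r,j \right)} = -2 + \sqrt{r^{2} + j^{2}} = -2 + \sqrt{j^{2} + r^{2}}$)
$0 \left(p{\left(-3,6 - \left(5 + 2\right) \right)} + 32\right) = 0 \left(\left(-2 + \sqrt{\left(6 - \left(5 + 2\right)\right)^{2} + \left(-3\right)^{2}}\right) + 32\right) = 0 \left(\left(-2 + \sqrt{\left(6 - 7\right)^{2} + 9}\right) + 32\right) = 0 \left(\left(-2 + \sqrt{\left(-1\right)^{2} + 9}\right) + 32\right) = 0 \left(\left(-2 + \sqrt{1 + 9}\right) + 32\right) = 0 \left(\left(-2 + \sqrt{10}\right) + 32\right) = 0 \left(30 + \sqrt{10}\right) = 0$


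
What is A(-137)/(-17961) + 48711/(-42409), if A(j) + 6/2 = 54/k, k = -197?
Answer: -57442535194/50018828551 ≈ -1.1484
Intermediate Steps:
A(j) = -645/197 (A(j) = -3 + 54/(-197) = -3 + 54*(-1/197) = -3 - 54/197 = -645/197)
A(-137)/(-17961) + 48711/(-42409) = -645/197/(-17961) + 48711/(-42409) = -645/197*(-1/17961) + 48711*(-1/42409) = 215/1179439 - 48711/42409 = -57442535194/50018828551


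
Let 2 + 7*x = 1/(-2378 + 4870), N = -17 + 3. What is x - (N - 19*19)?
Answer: 6536517/17444 ≈ 374.71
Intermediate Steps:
N = -14
x = -4983/17444 (x = -2/7 + 1/(7*(-2378 + 4870)) = -2/7 + (⅐)/2492 = -2/7 + (⅐)*(1/2492) = -2/7 + 1/17444 = -4983/17444 ≈ -0.28566)
x - (N - 19*19) = -4983/17444 - (-14 - 19*19) = -4983/17444 - (-14 - 361) = -4983/17444 - 1*(-375) = -4983/17444 + 375 = 6536517/17444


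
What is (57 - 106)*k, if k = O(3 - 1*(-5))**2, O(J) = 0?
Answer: 0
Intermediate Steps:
k = 0 (k = 0**2 = 0)
(57 - 106)*k = (57 - 106)*0 = -49*0 = 0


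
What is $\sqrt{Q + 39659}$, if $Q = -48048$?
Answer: $i \sqrt{8389} \approx 91.591 i$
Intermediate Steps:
$\sqrt{Q + 39659} = \sqrt{-48048 + 39659} = \sqrt{-8389} = i \sqrt{8389}$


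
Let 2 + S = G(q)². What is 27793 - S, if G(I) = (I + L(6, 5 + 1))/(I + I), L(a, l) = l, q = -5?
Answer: 2779499/100 ≈ 27795.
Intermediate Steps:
G(I) = (6 + I)/(2*I) (G(I) = (I + (5 + 1))/(I + I) = (I + 6)/((2*I)) = (6 + I)*(1/(2*I)) = (6 + I)/(2*I))
S = -199/100 (S = -2 + ((½)*(6 - 5)/(-5))² = -2 + ((½)*(-⅕)*1)² = -2 + (-⅒)² = -2 + 1/100 = -199/100 ≈ -1.9900)
27793 - S = 27793 - 1*(-199/100) = 27793 + 199/100 = 2779499/100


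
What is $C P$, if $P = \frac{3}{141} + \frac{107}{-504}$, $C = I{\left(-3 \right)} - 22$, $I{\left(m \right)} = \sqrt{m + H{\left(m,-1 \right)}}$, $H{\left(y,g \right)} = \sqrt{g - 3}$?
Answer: $\frac{49775}{11844} - \frac{4525 \sqrt{-3 + 2 i}}{23688} \approx 4.0974 - 0.34716 i$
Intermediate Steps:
$H{\left(y,g \right)} = \sqrt{-3 + g}$
$I{\left(m \right)} = \sqrt{m + 2 i}$ ($I{\left(m \right)} = \sqrt{m + \sqrt{-3 - 1}} = \sqrt{m + \sqrt{-4}} = \sqrt{m + 2 i}$)
$C = -22 + \sqrt{-3 + 2 i}$ ($C = \sqrt{-3 + 2 i} - 22 = -22 + \sqrt{-3 + 2 i} \approx -21.45 + 1.8174 i$)
$P = - \frac{4525}{23688}$ ($P = 3 \cdot \frac{1}{141} + 107 \left(- \frac{1}{504}\right) = \frac{1}{47} - \frac{107}{504} = - \frac{4525}{23688} \approx -0.19103$)
$C P = \left(-22 + \sqrt{-3 + 2 i}\right) \left(- \frac{4525}{23688}\right) = \frac{49775}{11844} - \frac{4525 \sqrt{-3 + 2 i}}{23688}$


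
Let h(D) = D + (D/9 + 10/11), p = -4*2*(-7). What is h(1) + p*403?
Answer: 2234432/99 ≈ 22570.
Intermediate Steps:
p = 56 (p = -8*(-7) = 56)
h(D) = 10/11 + 10*D/9 (h(D) = D + (D*(⅑) + 10*(1/11)) = D + (D/9 + 10/11) = D + (10/11 + D/9) = 10/11 + 10*D/9)
h(1) + p*403 = (10/11 + (10/9)*1) + 56*403 = (10/11 + 10/9) + 22568 = 200/99 + 22568 = 2234432/99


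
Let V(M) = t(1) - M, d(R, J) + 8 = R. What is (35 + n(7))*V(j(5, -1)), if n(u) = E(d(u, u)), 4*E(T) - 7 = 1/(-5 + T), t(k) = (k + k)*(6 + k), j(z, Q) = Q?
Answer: 4405/8 ≈ 550.63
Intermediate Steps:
t(k) = 2*k*(6 + k) (t(k) = (2*k)*(6 + k) = 2*k*(6 + k))
d(R, J) = -8 + R
E(T) = 7/4 + 1/(4*(-5 + T))
n(u) = (-90 + 7*u)/(4*(-13 + u)) (n(u) = (-34 + 7*(-8 + u))/(4*(-5 + (-8 + u))) = (-34 + (-56 + 7*u))/(4*(-13 + u)) = (-90 + 7*u)/(4*(-13 + u)))
V(M) = 14 - M (V(M) = 2*1*(6 + 1) - M = 2*1*7 - M = 14 - M)
(35 + n(7))*V(j(5, -1)) = (35 + (-90 + 7*7)/(4*(-13 + 7)))*(14 - 1*(-1)) = (35 + (1/4)*(-90 + 49)/(-6))*(14 + 1) = (35 + (1/4)*(-1/6)*(-41))*15 = (35 + 41/24)*15 = (881/24)*15 = 4405/8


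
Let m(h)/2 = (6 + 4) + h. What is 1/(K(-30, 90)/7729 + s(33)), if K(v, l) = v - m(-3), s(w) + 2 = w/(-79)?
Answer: -610591/1479715 ≈ -0.41264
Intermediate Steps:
s(w) = -2 - w/79 (s(w) = -2 + w/(-79) = -2 + w*(-1/79) = -2 - w/79)
m(h) = 20 + 2*h (m(h) = 2*((6 + 4) + h) = 2*(10 + h) = 20 + 2*h)
K(v, l) = -14 + v (K(v, l) = v - (20 + 2*(-3)) = v - (20 - 6) = v - 1*14 = v - 14 = -14 + v)
1/(K(-30, 90)/7729 + s(33)) = 1/((-14 - 30)/7729 + (-2 - 1/79*33)) = 1/(-44*1/7729 + (-2 - 33/79)) = 1/(-44/7729 - 191/79) = 1/(-1479715/610591) = -610591/1479715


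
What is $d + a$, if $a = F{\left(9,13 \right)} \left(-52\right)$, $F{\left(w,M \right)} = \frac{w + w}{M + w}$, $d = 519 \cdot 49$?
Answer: $\frac{279273}{11} \approx 25388.0$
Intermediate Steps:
$d = 25431$
$F{\left(w,M \right)} = \frac{2 w}{M + w}$
$a = - \frac{468}{11}$ ($a = 2 \cdot 9 \frac{1}{13 + 9} \left(-52\right) = 2 \cdot 9 \cdot \frac{1}{22} \left(-52\right) = \frac{9}{11} \left(-52\right) = - \frac{468}{11} \approx -42.545$)
$d + a = 25431 - \frac{468}{11} = \frac{279273}{11}$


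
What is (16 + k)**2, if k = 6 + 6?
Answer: 784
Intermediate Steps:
k = 12
(16 + k)**2 = (16 + 12)**2 = 28**2 = 784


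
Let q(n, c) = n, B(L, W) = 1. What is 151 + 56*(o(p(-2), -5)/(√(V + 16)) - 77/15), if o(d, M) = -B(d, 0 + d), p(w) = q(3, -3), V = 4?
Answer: -2047/15 - 28*√5/5 ≈ -148.99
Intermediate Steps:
p(w) = 3
o(d, M) = -1 (o(d, M) = -1*1 = -1)
151 + 56*(o(p(-2), -5)/(√(V + 16)) - 77/15) = 151 + 56*(-1/(√(4 + 16)) - 77/15) = 151 + 56*(-1/(√20) - 77*1/15) = 151 + 56*(-1/(2*√5) - 77/15) = 151 + 56*(-√5/10 - 77/15) = 151 + 56*(-77/15 - √5/10) = 151 + (-4312/15 - 28*√5/5) = -2047/15 - 28*√5/5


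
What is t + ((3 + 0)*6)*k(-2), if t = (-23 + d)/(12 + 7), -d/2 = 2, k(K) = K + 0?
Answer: -711/19 ≈ -37.421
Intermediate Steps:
k(K) = K
d = -4 (d = -2*2 = -4)
t = -27/19 (t = (-23 - 4)/(12 + 7) = -27/19 ≈ -1.4211)
t + ((3 + 0)*6)*k(-2) = -27/19 + ((3 + 0)*6)*(-2) = -27/19 + (3*6)*(-2) = -27/19 + 18*(-2) = -27/19 - 36 = -711/19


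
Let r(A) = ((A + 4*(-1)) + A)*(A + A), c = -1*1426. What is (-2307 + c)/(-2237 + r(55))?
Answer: -3733/9423 ≈ -0.39616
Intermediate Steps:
c = -1426
r(A) = 2*A*(-4 + 2*A) (r(A) = ((A - 4) + A)*(2*A) = ((-4 + A) + A)*(2*A) = (-4 + 2*A)*(2*A) = 2*A*(-4 + 2*A))
(-2307 + c)/(-2237 + r(55)) = (-2307 - 1426)/(-2237 + 4*55*(-2 + 55)) = -3733/(-2237 + 4*55*53) = -3733/(-2237 + 11660) = -3733/9423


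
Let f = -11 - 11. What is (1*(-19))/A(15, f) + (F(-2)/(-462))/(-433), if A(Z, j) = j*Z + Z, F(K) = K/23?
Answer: 2081416/34507935 ≈ 0.060317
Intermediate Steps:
F(K) = K/23 (F(K) = K*(1/23) = K/23)
f = -22
A(Z, j) = Z + Z*j (A(Z, j) = Z*j + Z = Z + Z*j)
(1*(-19))/A(15, f) + (F(-2)/(-462))/(-433) = (1*(-19))/((15*(1 - 22))) + (((1/23)*(-2))/(-462))/(-433) = -19/(15*(-21)) - 2/23*(-1/462)*(-1/433) = -19/(-315) + (1/5313)*(-1/433) = -19*(-1/315) - 1/2300529 = 19/315 - 1/2300529 = 2081416/34507935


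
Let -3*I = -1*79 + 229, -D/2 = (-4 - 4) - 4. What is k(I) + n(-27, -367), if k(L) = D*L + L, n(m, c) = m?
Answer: -1277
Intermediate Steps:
D = 24 (D = -2*((-4 - 4) - 4) = -2*(-8 - 4) = -2*(-12) = 24)
I = -50 (I = -(-1*79 + 229)/3 = -(-79 + 229)/3 = -⅓*150 = -50)
k(L) = 25*L (k(L) = 24*L + L = 25*L)
k(I) + n(-27, -367) = 25*(-50) - 27 = -1250 - 27 = -1277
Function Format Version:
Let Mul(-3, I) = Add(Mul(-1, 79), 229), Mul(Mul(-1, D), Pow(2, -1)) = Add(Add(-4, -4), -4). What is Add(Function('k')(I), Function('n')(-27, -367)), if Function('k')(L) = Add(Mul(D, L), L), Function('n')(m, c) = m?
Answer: -1277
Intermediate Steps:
D = 24 (D = Mul(-2, Add(Add(-4, -4), -4)) = Mul(-2, Add(-8, -4)) = Mul(-2, -12) = 24)
I = -50 (I = Mul(Rational(-1, 3), Add(Mul(-1, 79), 229)) = Mul(Rational(-1, 3), Add(-79, 229)) = Mul(Rational(-1, 3), 150) = -50)
Function('k')(L) = Mul(25, L) (Function('k')(L) = Add(Mul(24, L), L) = Mul(25, L))
Add(Function('k')(I), Function('n')(-27, -367)) = Add(Mul(25, -50), -27) = Add(-1250, -27) = -1277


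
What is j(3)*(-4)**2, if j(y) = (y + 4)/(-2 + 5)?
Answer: 112/3 ≈ 37.333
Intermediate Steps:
j(y) = 4/3 + y/3 (j(y) = (4 + y)/3 = (4 + y)*(1/3) = 4/3 + y/3)
j(3)*(-4)**2 = (4/3 + (1/3)*3)*(-4)**2 = (4/3 + 1)*16 = (7/3)*16 = 112/3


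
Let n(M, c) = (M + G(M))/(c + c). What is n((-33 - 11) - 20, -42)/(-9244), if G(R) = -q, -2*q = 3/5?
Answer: -91/1109280 ≈ -8.2035e-5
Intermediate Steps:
q = -3/10 (q = -3/(2*5) = -½*⅗ = -3/10 ≈ -0.30000)
G(R) = 3/10 (G(R) = -1*(-3/10) = 3/10)
n(M, c) = (3/10 + M)/(2*c) (n(M, c) = (M + 3/10)/(c + c) = (3/10 + M)/((2*c)) = (3/10 + M)*(1/(2*c)) = (3/10 + M)/(2*c))
n((-33 - 11) - 20, -42)/(-9244) = ((1/20)*(3 + 10*((-33 - 11) - 20))/(-42))/(-9244) = ((1/20)*(-1/42)*(3 + 10*(-44 - 20)))*(-1/9244) = ((1/20)*(-1/42)*(3 + 10*(-64)))*(-1/9244) = ((1/20)*(-1/42)*(3 - 640))*(-1/9244) = ((1/20)*(-1/42)*(-637))*(-1/9244) = (91/120)*(-1/9244) = -91/1109280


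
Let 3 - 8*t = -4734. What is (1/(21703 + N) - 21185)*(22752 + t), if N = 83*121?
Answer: -41866225849259/84656 ≈ -4.9455e+8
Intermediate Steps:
N = 10043
t = 4737/8 (t = 3/8 - 1/8*(-4734) = 3/8 + 2367/4 = 4737/8 ≈ 592.13)
(1/(21703 + N) - 21185)*(22752 + t) = (1/(21703 + 10043) - 21185)*(22752 + 4737/8) = (1/31746 - 21185)*(186753/8) = -672539009/31746*186753/8 = -41866225849259/84656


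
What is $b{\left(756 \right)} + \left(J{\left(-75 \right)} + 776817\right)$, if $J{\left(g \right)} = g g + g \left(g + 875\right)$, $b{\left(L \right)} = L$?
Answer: $723198$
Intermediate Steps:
$J{\left(g \right)} = g^{2} + g \left(875 + g\right)$
$b{\left(756 \right)} + \left(J{\left(-75 \right)} + 776817\right) = 756 + \left(- 75 \left(875 + 2 \left(-75\right)\right) + 776817\right) = 756 + \left(- 75 \left(875 - 150\right) + 776817\right) = 756 + \left(\left(-75\right) 725 + 776817\right) = 756 + \left(-54375 + 776817\right) = 756 + 722442 = 723198$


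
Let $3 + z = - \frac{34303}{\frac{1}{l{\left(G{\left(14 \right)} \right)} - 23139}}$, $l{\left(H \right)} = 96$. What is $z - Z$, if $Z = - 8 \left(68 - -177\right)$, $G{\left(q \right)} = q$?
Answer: $790445986$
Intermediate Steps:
$Z = -1960$ ($Z = - 8 \left(68 + 177\right) = \left(-8\right) 245 = -1960$)
$z = 790444026$ ($z = -3 - \frac{34303}{\frac{1}{96 - 23139}} = -3 - \frac{34303}{\frac{1}{-23043}} = -3 - \frac{34303}{- \frac{1}{23043}} = -3 - -790444029 = -3 + 790444029 = 790444026$)
$z - Z = 790444026 - -1960 = 790444026 + 1960 = 790445986$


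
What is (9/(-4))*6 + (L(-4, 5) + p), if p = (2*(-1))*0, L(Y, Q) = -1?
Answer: -29/2 ≈ -14.500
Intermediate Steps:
p = 0 (p = -2*0 = 0)
(9/(-4))*6 + (L(-4, 5) + p) = (9/(-4))*6 + (-1 + 0) = (9*(-¼))*6 - 1 = -9/4*6 - 1 = -27/2 - 1 = -29/2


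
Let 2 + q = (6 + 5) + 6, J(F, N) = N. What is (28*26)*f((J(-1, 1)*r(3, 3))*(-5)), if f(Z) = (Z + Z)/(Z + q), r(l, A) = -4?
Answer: 832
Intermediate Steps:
q = 15 (q = -2 + ((6 + 5) + 6) = -2 + (11 + 6) = -2 + 17 = 15)
f(Z) = 2*Z/(15 + Z) (f(Z) = (Z + Z)/(Z + 15) = (2*Z)/(15 + Z) = 2*Z/(15 + Z))
(28*26)*f((J(-1, 1)*r(3, 3))*(-5)) = (28*26)*(2*((1*(-4))*(-5))/(15 + (1*(-4))*(-5))) = 728*(2*(-4*(-5))/(15 - 4*(-5))) = 728*(2*20/(15 + 20)) = 728*(2*20/35) = 728*(2*20*(1/35)) = 728*(8/7) = 832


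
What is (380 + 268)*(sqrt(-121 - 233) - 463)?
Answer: -300024 + 648*I*sqrt(354) ≈ -3.0002e+5 + 12192.0*I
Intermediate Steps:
(380 + 268)*(sqrt(-121 - 233) - 463) = 648*(sqrt(-354) - 463) = 648*(I*sqrt(354) - 463) = 648*(-463 + I*sqrt(354)) = -300024 + 648*I*sqrt(354)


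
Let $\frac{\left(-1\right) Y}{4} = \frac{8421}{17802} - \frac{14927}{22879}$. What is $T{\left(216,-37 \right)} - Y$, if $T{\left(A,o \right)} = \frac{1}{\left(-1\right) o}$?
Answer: $- \frac{1734422417}{2511633741} \approx -0.69056$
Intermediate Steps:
$T{\left(A,o \right)} = - \frac{1}{o}$
$Y = \frac{48710930}{67881993}$ ($Y = - 4 \left(\frac{8421}{17802} - \frac{14927}{22879}\right) = - 4 \left(8421 \cdot \frac{1}{17802} - \frac{14927}{22879}\right) = - 4 \left(\frac{2807}{5934} - \frac{14927}{22879}\right) = \left(-4\right) \left(- \frac{24355465}{135763986}\right) = \frac{48710930}{67881993} \approx 0.71758$)
$T{\left(216,-37 \right)} - Y = - \frac{1}{-37} - \frac{48710930}{67881993} = \left(-1\right) \left(- \frac{1}{37}\right) - \frac{48710930}{67881993} = \frac{1}{37} - \frac{48710930}{67881993} = - \frac{1734422417}{2511633741}$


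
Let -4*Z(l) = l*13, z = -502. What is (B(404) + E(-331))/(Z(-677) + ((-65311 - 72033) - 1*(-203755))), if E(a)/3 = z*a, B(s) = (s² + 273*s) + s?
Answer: 3089592/274445 ≈ 11.258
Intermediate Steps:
B(s) = s² + 274*s
Z(l) = -13*l/4 (Z(l) = -l*13/4 = -13*l/4)
E(a) = -1506*a (E(a) = 3*(-502*a) = -1506*a)
(B(404) + E(-331))/(Z(-677) + ((-65311 - 72033) - 1*(-203755))) = (404*(274 + 404) - 1506*(-331))/(-13/4*(-677) + ((-65311 - 72033) - 1*(-203755))) = (404*678 + 498486)/(8801/4 + (-137344 + 203755)) = (273912 + 498486)/(8801/4 + 66411) = 772398/(274445/4) = 772398*(4/274445) = 3089592/274445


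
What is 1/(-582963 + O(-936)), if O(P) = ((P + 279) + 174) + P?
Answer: -1/584382 ≈ -1.7112e-6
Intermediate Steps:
O(P) = 453 + 2*P (O(P) = ((279 + P) + 174) + P = (453 + P) + P = 453 + 2*P)
1/(-582963 + O(-936)) = 1/(-582963 + (453 + 2*(-936))) = 1/(-582963 + (453 - 1872)) = 1/(-582963 - 1419) = 1/(-584382) = -1/584382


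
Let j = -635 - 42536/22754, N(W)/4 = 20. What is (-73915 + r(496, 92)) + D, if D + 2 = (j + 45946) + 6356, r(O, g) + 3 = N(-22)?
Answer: -252283489/11377 ≈ -22175.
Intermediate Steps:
N(W) = 80 (N(W) = 4*20 = 80)
r(O, g) = 77 (r(O, g) = -3 + 80 = 77)
j = -7245663/11377 (j = -635 - 42536*1/22754 = -635 - 21268/11377 = -7245663/11377 ≈ -636.87)
D = 587771437/11377 (D = -2 + ((-7245663/11377 + 45946) + 6356) = -2 + (515481979/11377 + 6356) = -2 + 587794191/11377 = 587771437/11377 ≈ 51663.)
(-73915 + r(496, 92)) + D = (-73915 + 77) + 587771437/11377 = -73838 + 587771437/11377 = -252283489/11377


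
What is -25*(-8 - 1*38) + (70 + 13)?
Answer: 1233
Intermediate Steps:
-25*(-8 - 1*38) + (70 + 13) = -25*(-8 - 38) + 83 = -25*(-46) + 83 = 1150 + 83 = 1233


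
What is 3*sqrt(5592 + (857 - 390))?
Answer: 3*sqrt(6059) ≈ 233.52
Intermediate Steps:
3*sqrt(5592 + (857 - 390)) = 3*sqrt(5592 + 467) = 3*sqrt(6059)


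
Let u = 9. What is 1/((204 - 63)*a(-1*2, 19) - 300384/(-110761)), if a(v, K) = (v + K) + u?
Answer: 15823/58050030 ≈ 0.00027258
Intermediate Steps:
a(v, K) = 9 + K + v (a(v, K) = (v + K) + 9 = (K + v) + 9 = 9 + K + v)
1/((204 - 63)*a(-1*2, 19) - 300384/(-110761)) = 1/((204 - 63)*(9 + 19 - 1*2) - 300384/(-110761)) = 1/(141*(9 + 19 - 2) - 300384*(-1/110761)) = 1/(141*26 + 42912/15823) = 1/(3666 + 42912/15823) = 1/(58050030/15823) = 15823/58050030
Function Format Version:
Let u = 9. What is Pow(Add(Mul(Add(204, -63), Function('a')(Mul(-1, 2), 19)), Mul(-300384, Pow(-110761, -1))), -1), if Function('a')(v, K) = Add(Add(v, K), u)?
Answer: Rational(15823, 58050030) ≈ 0.00027258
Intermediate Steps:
Function('a')(v, K) = Add(9, K, v) (Function('a')(v, K) = Add(Add(v, K), 9) = Add(Add(K, v), 9) = Add(9, K, v))
Pow(Add(Mul(Add(204, -63), Function('a')(Mul(-1, 2), 19)), Mul(-300384, Pow(-110761, -1))), -1) = Pow(Add(Mul(Add(204, -63), Add(9, 19, Mul(-1, 2))), Mul(-300384, Pow(-110761, -1))), -1) = Pow(Add(Mul(141, Add(9, 19, -2)), Mul(-300384, Rational(-1, 110761))), -1) = Pow(Add(Mul(141, 26), Rational(42912, 15823)), -1) = Pow(Add(3666, Rational(42912, 15823)), -1) = Pow(Rational(58050030, 15823), -1) = Rational(15823, 58050030)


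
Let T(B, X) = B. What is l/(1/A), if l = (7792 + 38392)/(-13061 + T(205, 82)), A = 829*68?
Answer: -325435556/1607 ≈ -2.0251e+5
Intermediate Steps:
A = 56372
l = -5773/1607 (l = (7792 + 38392)/(-13061 + 205) = 46184/(-12856) = 46184*(-1/12856) = -5773/1607 ≈ -3.5924)
l/(1/A) = -5773/(1607*(1/56372)) = -5773/(1607*1/56372) = -5773/1607*56372 = -325435556/1607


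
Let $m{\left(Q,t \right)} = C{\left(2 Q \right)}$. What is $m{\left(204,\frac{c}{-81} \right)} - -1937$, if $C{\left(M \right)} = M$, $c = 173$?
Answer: $2345$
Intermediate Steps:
$m{\left(Q,t \right)} = 2 Q$
$m{\left(204,\frac{c}{-81} \right)} - -1937 = 2 \cdot 204 - -1937 = 408 + 1937 = 2345$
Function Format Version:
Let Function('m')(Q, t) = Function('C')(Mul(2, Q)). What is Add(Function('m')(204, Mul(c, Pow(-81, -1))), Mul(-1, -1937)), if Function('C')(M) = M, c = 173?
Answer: 2345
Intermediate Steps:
Function('m')(Q, t) = Mul(2, Q)
Add(Function('m')(204, Mul(c, Pow(-81, -1))), Mul(-1, -1937)) = Add(Mul(2, 204), Mul(-1, -1937)) = Add(408, 1937) = 2345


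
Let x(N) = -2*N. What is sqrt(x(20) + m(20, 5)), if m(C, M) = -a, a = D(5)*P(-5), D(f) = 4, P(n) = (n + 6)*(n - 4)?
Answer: 2*I ≈ 2.0*I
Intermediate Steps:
P(n) = (-4 + n)*(6 + n) (P(n) = (6 + n)*(-4 + n) = (-4 + n)*(6 + n))
a = -36 (a = 4*(-24 + (-5)**2 + 2*(-5)) = 4*(-24 + 25 - 10) = 4*(-9) = -36)
m(C, M) = 36 (m(C, M) = -1*(-36) = 36)
sqrt(x(20) + m(20, 5)) = sqrt(-2*20 + 36) = sqrt(-40 + 36) = sqrt(-4) = 2*I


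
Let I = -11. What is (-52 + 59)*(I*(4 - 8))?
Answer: 308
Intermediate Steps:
(-52 + 59)*(I*(4 - 8)) = (-52 + 59)*(-11*(4 - 8)) = 7*(-11*(-4)) = 7*44 = 308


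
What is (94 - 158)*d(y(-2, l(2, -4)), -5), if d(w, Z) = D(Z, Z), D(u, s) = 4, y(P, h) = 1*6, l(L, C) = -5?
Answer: -256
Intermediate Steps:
y(P, h) = 6
d(w, Z) = 4
(94 - 158)*d(y(-2, l(2, -4)), -5) = (94 - 158)*4 = -64*4 = -256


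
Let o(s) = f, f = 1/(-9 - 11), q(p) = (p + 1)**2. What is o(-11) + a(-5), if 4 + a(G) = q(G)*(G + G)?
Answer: -3281/20 ≈ -164.05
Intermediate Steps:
q(p) = (1 + p)**2
f = -1/20 (f = 1/(-20) = -1/20 ≈ -0.050000)
o(s) = -1/20
a(G) = -4 + 2*G*(1 + G)**2 (a(G) = -4 + (1 + G)**2*(G + G) = -4 + (1 + G)**2*(2*G) = -4 + 2*G*(1 + G)**2)
o(-11) + a(-5) = -1/20 + (-4 + 2*(-5)*(1 - 5)**2) = -1/20 + (-4 + 2*(-5)*(-4)**2) = -1/20 + (-4 + 2*(-5)*16) = -1/20 + (-4 - 160) = -1/20 - 164 = -3281/20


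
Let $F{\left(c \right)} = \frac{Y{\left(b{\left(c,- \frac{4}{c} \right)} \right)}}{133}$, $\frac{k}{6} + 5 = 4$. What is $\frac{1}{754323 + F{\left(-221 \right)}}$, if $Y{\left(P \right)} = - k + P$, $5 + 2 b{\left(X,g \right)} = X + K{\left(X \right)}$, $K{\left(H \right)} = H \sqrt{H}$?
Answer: $\frac{53372821264}{40260303726081477} + \frac{58786 i \sqrt{221}}{40260303726081477} \approx 1.3257 \cdot 10^{-6} + 2.1707 \cdot 10^{-11} i$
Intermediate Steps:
$k = -6$ ($k = -30 + 6 \cdot 4 = -30 + 24 = -6$)
$K{\left(H \right)} = H^{\frac{3}{2}}$
$b{\left(X,g \right)} = - \frac{5}{2} + \frac{X}{2} + \frac{X^{\frac{3}{2}}}{2}$ ($b{\left(X,g \right)} = - \frac{5}{2} + \frac{X + X^{\frac{3}{2}}}{2} = - \frac{5}{2} + \left(\frac{X}{2} + \frac{X^{\frac{3}{2}}}{2}\right) = - \frac{5}{2} + \frac{X}{2} + \frac{X^{\frac{3}{2}}}{2}$)
$Y{\left(P \right)} = 6 + P$ ($Y{\left(P \right)} = \left(-1\right) \left(-6\right) + P = 6 + P$)
$F{\left(c \right)} = \frac{1}{38} + \frac{c}{266} + \frac{c^{\frac{3}{2}}}{266}$ ($F{\left(c \right)} = \frac{6 + \left(- \frac{5}{2} + \frac{c}{2} + \frac{c^{\frac{3}{2}}}{2}\right)}{133} = \left(\frac{7}{2} + \frac{c}{2} + \frac{c^{\frac{3}{2}}}{2}\right) \frac{1}{133} = \frac{1}{38} + \frac{c}{266} + \frac{c^{\frac{3}{2}}}{266}$)
$\frac{1}{754323 + F{\left(-221 \right)}} = \frac{1}{754323 + \left(\frac{1}{38} + \frac{1}{266} \left(-221\right) + \frac{\left(-221\right)^{\frac{3}{2}}}{266}\right)} = \frac{1}{754323 + \left(\frac{1}{38} - \frac{221}{266} + \frac{\left(-221\right) i \sqrt{221}}{266}\right)} = \frac{1}{754323 - \left(\frac{107}{133} + \frac{221 i \sqrt{221}}{266}\right)} = \frac{1}{\frac{100324852}{133} - \frac{221 i \sqrt{221}}{266}}$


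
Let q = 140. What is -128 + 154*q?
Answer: 21432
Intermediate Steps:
-128 + 154*q = -128 + 154*140 = -128 + 21560 = 21432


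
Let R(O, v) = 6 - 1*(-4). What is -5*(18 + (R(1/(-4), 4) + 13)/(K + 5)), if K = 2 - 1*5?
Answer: -295/2 ≈ -147.50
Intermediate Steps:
K = -3 (K = 2 - 5 = -3)
R(O, v) = 10 (R(O, v) = 6 + 4 = 10)
-5*(18 + (R(1/(-4), 4) + 13)/(K + 5)) = -5*(18 + (10 + 13)/(-3 + 5)) = -5*(18 + 23/2) = -5*59/2 = -295/2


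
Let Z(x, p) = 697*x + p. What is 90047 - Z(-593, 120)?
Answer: 503248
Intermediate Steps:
Z(x, p) = p + 697*x
90047 - Z(-593, 120) = 90047 - (120 + 697*(-593)) = 90047 - (120 - 413321) = 90047 - 1*(-413201) = 90047 + 413201 = 503248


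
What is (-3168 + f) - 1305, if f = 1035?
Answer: -3438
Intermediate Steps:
(-3168 + f) - 1305 = (-3168 + 1035) - 1305 = -2133 - 1305 = -3438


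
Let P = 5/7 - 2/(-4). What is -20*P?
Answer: -170/7 ≈ -24.286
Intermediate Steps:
P = 17/14 (P = 5*(⅐) - 2*(-¼) = 5/7 + ½ = 17/14 ≈ 1.2143)
-20*P = -20*17/14 = -170/7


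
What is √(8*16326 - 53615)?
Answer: √76993 ≈ 277.48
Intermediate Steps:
√(8*16326 - 53615) = √(130608 - 53615) = √76993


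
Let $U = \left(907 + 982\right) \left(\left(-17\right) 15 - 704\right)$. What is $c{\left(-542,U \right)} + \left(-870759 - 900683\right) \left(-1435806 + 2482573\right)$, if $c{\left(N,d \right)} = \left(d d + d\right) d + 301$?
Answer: $-5944996332014519263$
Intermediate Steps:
$U = -1811551$ ($U = 1889 \left(-255 - 704\right) = 1889 \left(-959\right) = -1811551$)
$c{\left(N,d \right)} = 301 + d \left(d + d^{2}\right)$ ($c{\left(N,d \right)} = \left(d^{2} + d\right) d + 301 = \left(d + d^{2}\right) d + 301 = d \left(d + d^{2}\right) + 301 = 301 + d \left(d + d^{2}\right)$)
$c{\left(-542,U \right)} + \left(-870759 - 900683\right) \left(-1435806 + 2482573\right) = \left(301 + \left(-1811551\right)^{2} + \left(-1811551\right)^{3}\right) + \left(-870759 - 900683\right) \left(-1435806 + 2482573\right) = \left(301 + 3281717025601 - 5944997759444517151\right) - 1854287028014 = -5944994477727491249 - 1854287028014 = -5944996332014519263$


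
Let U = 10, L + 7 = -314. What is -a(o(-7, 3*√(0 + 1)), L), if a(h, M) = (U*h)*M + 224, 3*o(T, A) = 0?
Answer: -224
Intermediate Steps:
L = -321 (L = -7 - 314 = -321)
o(T, A) = 0 (o(T, A) = (⅓)*0 = 0)
a(h, M) = 224 + 10*M*h (a(h, M) = (10*h)*M + 224 = 10*M*h + 224 = 224 + 10*M*h)
-a(o(-7, 3*√(0 + 1)), L) = -(224 + 10*(-321)*0) = -(224 + 0) = -1*224 = -224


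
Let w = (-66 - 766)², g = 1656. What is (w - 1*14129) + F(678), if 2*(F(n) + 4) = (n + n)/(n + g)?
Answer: 263777512/389 ≈ 6.7809e+5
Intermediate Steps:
F(n) = -4 + n/(1656 + n) (F(n) = -4 + ((n + n)/(n + 1656))/2 = -4 + ((2*n)/(1656 + n))/2 = -4 + (2*n/(1656 + n))/2 = -4 + n/(1656 + n))
w = 692224 (w = (-832)² = 692224)
(w - 1*14129) + F(678) = (692224 - 1*14129) + 3*(-2208 - 1*678)/(1656 + 678) = (692224 - 14129) + 3*(-2208 - 678)/2334 = 678095 + 3*(1/2334)*(-2886) = 678095 - 1443/389 = 263777512/389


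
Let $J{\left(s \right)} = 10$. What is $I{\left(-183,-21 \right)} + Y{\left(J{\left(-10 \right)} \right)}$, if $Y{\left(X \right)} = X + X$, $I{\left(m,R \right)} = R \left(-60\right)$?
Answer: $1280$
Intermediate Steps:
$I{\left(m,R \right)} = - 60 R$
$Y{\left(X \right)} = 2 X$
$I{\left(-183,-21 \right)} + Y{\left(J{\left(-10 \right)} \right)} = \left(-60\right) \left(-21\right) + 2 \cdot 10 = 1260 + 20 = 1280$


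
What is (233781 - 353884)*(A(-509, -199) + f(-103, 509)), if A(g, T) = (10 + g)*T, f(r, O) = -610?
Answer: -11853085173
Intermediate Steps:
A(g, T) = T*(10 + g)
(233781 - 353884)*(A(-509, -199) + f(-103, 509)) = (233781 - 353884)*(-199*(10 - 509) - 610) = -120103*(-199*(-499) - 610) = -120103*(99301 - 610) = -120103*98691 = -11853085173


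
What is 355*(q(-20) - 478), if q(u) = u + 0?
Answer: -176790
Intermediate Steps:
q(u) = u
355*(q(-20) - 478) = 355*(-20 - 478) = 355*(-498) = -176790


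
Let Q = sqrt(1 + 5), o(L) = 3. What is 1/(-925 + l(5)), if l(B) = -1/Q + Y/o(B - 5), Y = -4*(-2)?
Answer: -16602/15312575 + 3*sqrt(6)/15312575 ≈ -0.0010837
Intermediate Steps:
Y = 8
Q = sqrt(6) ≈ 2.4495
l(B) = 8/3 - sqrt(6)/6 (l(B) = -1/(sqrt(6)) + 8/3 = -sqrt(6)/6 + 8*(1/3) = -sqrt(6)/6 + 8/3 = 8/3 - sqrt(6)/6)
1/(-925 + l(5)) = 1/(-925 + (8/3 - sqrt(6)/6)) = 1/(-2767/3 - sqrt(6)/6)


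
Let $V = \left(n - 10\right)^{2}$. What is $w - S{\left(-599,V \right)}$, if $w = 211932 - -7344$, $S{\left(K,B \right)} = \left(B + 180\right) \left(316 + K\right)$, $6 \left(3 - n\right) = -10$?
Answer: $\frac{2504392}{9} \approx 2.7827 \cdot 10^{5}$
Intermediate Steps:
$n = \frac{14}{3}$ ($n = 3 - - \frac{5}{3} = 3 + \frac{5}{3} = \frac{14}{3} \approx 4.6667$)
$V = \frac{256}{9}$ ($V = \left(\frac{14}{3} - 10\right)^{2} = \left(- \frac{16}{3}\right)^{2} = \frac{256}{9} \approx 28.444$)
$S{\left(K,B \right)} = \left(180 + B\right) \left(316 + K\right)$
$w = 219276$ ($w = 211932 + 7344 = 219276$)
$w - S{\left(-599,V \right)} = 219276 - \left(56880 + 180 \left(-599\right) + 316 \cdot \frac{256}{9} + \frac{256}{9} \left(-599\right)\right) = 219276 - \left(56880 - 107820 + \frac{80896}{9} - \frac{153344}{9}\right) = 219276 - - \frac{530908}{9} = 219276 + \frac{530908}{9} = \frac{2504392}{9}$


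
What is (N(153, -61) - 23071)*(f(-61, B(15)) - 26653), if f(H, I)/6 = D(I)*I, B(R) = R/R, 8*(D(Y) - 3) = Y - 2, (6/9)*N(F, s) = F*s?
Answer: 7899204563/8 ≈ 9.8740e+8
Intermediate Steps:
N(F, s) = 3*F*s/2 (N(F, s) = 3*(F*s)/2 = 3*F*s/2)
D(Y) = 11/4 + Y/8 (D(Y) = 3 + (Y - 2)/8 = 3 + (-2 + Y)/8 = 3 + (-1/4 + Y/8) = 11/4 + Y/8)
B(R) = 1
f(H, I) = 6*I*(11/4 + I/8) (f(H, I) = 6*((11/4 + I/8)*I) = 6*(I*(11/4 + I/8)) = 6*I*(11/4 + I/8))
(N(153, -61) - 23071)*(f(-61, B(15)) - 26653) = ((3/2)*153*(-61) - 23071)*((3/4)*1*(22 + 1) - 26653) = (-27999/2 - 23071)*((3/4)*1*23 - 26653) = -74141*(69/4 - 26653)/2 = -74141/2*(-106543/4) = 7899204563/8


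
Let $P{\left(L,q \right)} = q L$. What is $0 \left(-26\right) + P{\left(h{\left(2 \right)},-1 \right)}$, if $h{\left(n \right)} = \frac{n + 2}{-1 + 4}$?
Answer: $- \frac{4}{3} \approx -1.3333$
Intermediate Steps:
$h{\left(n \right)} = \frac{2}{3} + \frac{n}{3}$ ($h{\left(n \right)} = \frac{2 + n}{3} = \left(2 + n\right) \frac{1}{3} = \frac{2}{3} + \frac{n}{3}$)
$P{\left(L,q \right)} = L q$
$0 \left(-26\right) + P{\left(h{\left(2 \right)},-1 \right)} = 0 \left(-26\right) + \left(\frac{2}{3} + \frac{1}{3} \cdot 2\right) \left(-1\right) = 0 + \left(\frac{2}{3} + \frac{2}{3}\right) \left(-1\right) = 0 + \frac{4}{3} \left(-1\right) = 0 - \frac{4}{3} = - \frac{4}{3}$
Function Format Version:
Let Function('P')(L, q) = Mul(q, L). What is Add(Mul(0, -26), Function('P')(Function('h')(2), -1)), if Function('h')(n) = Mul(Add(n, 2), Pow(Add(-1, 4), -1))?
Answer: Rational(-4, 3) ≈ -1.3333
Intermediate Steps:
Function('h')(n) = Add(Rational(2, 3), Mul(Rational(1, 3), n)) (Function('h')(n) = Mul(Add(2, n), Pow(3, -1)) = Mul(Add(2, n), Rational(1, 3)) = Add(Rational(2, 3), Mul(Rational(1, 3), n)))
Function('P')(L, q) = Mul(L, q)
Add(Mul(0, -26), Function('P')(Function('h')(2), -1)) = Add(Mul(0, -26), Mul(Add(Rational(2, 3), Mul(Rational(1, 3), 2)), -1)) = Add(0, Mul(Add(Rational(2, 3), Rational(2, 3)), -1)) = Add(0, Mul(Rational(4, 3), -1)) = Add(0, Rational(-4, 3)) = Rational(-4, 3)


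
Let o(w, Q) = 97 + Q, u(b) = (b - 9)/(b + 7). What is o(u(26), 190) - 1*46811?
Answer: -46524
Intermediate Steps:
u(b) = (-9 + b)/(7 + b)
o(u(26), 190) - 1*46811 = (97 + 190) - 1*46811 = 287 - 46811 = -46524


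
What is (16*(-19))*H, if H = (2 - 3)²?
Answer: -304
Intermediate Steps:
H = 1 (H = (-1)² = 1)
(16*(-19))*H = (16*(-19))*1 = -304*1 = -304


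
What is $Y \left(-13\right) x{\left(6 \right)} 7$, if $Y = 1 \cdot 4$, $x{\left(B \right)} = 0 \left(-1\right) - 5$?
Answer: $1820$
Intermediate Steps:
$x{\left(B \right)} = -5$ ($x{\left(B \right)} = 0 - 5 = -5$)
$Y = 4$
$Y \left(-13\right) x{\left(6 \right)} 7 = 4 \left(-13\right) \left(\left(-5\right) 7\right) = \left(-52\right) \left(-35\right) = 1820$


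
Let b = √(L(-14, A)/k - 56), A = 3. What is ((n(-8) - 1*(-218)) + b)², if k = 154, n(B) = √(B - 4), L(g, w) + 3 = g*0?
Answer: (33572 + I*√1328558 + 308*I*√3)²/23716 ≈ 47404.0 + 4773.6*I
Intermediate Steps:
L(g, w) = -3 (L(g, w) = -3 + g*0 = -3 + 0 = -3)
n(B) = √(-4 + B)
b = I*√1328558/154 (b = √(-3/154 - 56) = √(-8627/154) = I*√1328558/154 ≈ 7.4846*I)
((n(-8) - 1*(-218)) + b)² = ((√(-4 - 8) - 1*(-218)) + I*√1328558/154)² = ((√(-12) + 218) + I*√1328558/154)² = ((2*I*√3 + 218) + I*√1328558/154)² = ((218 + 2*I*√3) + I*√1328558/154)² = (218 + 2*I*√3 + I*√1328558/154)²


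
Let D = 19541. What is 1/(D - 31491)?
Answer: -1/11950 ≈ -8.3682e-5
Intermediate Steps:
1/(D - 31491) = 1/(19541 - 31491) = 1/(-11950) = -1/11950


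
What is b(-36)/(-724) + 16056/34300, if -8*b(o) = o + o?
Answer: 2828961/6208300 ≈ 0.45567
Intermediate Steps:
b(o) = -o/4 (b(o) = -(o + o)/8 = -o/4)
b(-36)/(-724) + 16056/34300 = -¼*(-36)/(-724) + 16056/34300 = 9*(-1/724) + 16056*(1/34300) = -9/724 + 4014/8575 = 2828961/6208300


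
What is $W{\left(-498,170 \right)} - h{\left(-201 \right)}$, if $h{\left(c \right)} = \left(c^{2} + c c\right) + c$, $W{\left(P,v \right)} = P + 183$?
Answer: $-80916$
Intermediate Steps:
$W{\left(P,v \right)} = 183 + P$
$h{\left(c \right)} = c + 2 c^{2}$ ($h{\left(c \right)} = \left(c^{2} + c^{2}\right) + c = 2 c^{2} + c = c + 2 c^{2}$)
$W{\left(-498,170 \right)} - h{\left(-201 \right)} = \left(183 - 498\right) - - 201 \left(1 + 2 \left(-201\right)\right) = -315 - - 201 \left(1 - 402\right) = -315 - \left(-201\right) \left(-401\right) = -315 - 80601 = -80916$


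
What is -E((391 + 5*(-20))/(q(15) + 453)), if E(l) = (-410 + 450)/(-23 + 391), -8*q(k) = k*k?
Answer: -5/46 ≈ -0.10870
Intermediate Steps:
q(k) = -k**2/8 (q(k) = -k*k/8 = -k**2/8)
E(l) = 5/46 (E(l) = 40/368 = 40*(1/368) = 5/46)
-E((391 + 5*(-20))/(q(15) + 453)) = -1*5/46 = -5/46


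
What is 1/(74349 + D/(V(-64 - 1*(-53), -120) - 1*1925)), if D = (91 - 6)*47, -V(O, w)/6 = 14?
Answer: 2009/149363146 ≈ 1.3450e-5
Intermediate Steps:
V(O, w) = -84 (V(O, w) = -6*14 = -84)
D = 3995 (D = 85*47 = 3995)
1/(74349 + D/(V(-64 - 1*(-53), -120) - 1*1925)) = 1/(74349 + 3995/(-84 - 1*1925)) = 1/(74349 + 3995/(-84 - 1925)) = 1/(74349 + 3995/(-2009)) = 1/(74349 + 3995*(-1/2009)) = 1/(74349 - 3995/2009) = 1/(149363146/2009) = 2009/149363146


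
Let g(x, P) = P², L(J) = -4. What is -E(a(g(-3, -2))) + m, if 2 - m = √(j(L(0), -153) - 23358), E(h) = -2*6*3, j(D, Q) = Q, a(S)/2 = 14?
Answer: 38 - I*√23511 ≈ 38.0 - 153.33*I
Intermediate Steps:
a(S) = 28 (a(S) = 2*14 = 28)
E(h) = -36 (E(h) = -12*3 = -36)
m = 2 - I*√23511 (m = 2 - √(-153 - 23358) = 2 - √(-23511) = 2 - I*√23511 ≈ 2.0 - 153.33*I)
-E(a(g(-3, -2))) + m = -1*(-36) + (2 - I*√23511) = 36 + (2 - I*√23511) = 38 - I*√23511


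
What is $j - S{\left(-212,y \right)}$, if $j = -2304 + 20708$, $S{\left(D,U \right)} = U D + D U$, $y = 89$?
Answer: $56140$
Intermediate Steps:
$S{\left(D,U \right)} = 2 D U$ ($S{\left(D,U \right)} = D U + D U = 2 D U$)
$j = 18404$
$j - S{\left(-212,y \right)} = 18404 - 2 \left(-212\right) 89 = 18404 - -37736 = 18404 + 37736 = 56140$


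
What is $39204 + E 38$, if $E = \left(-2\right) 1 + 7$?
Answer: $39394$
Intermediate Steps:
$E = 5$ ($E = -2 + 7 = 5$)
$39204 + E 38 = 39204 + 5 \cdot 38 = 39204 + 190 = 39394$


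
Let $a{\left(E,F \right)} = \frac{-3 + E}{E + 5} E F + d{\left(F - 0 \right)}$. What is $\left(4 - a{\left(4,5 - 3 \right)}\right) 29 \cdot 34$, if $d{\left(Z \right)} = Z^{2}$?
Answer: $- \frac{7888}{9} \approx -876.44$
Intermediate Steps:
$a{\left(E,F \right)} = F^{2} + \frac{E F \left(-3 + E\right)}{5 + E}$ ($a{\left(E,F \right)} = \frac{-3 + E}{E + 5} E F + \left(F - 0\right)^{2} = \frac{-3 + E}{5 + E} E F + \left(F + 0\right)^{2} = \frac{-3 + E}{5 + E} E F + F^{2} = \frac{E \left(-3 + E\right)}{5 + E} F + F^{2} = \frac{E F \left(-3 + E\right)}{5 + E} + F^{2} = F^{2} + \frac{E F \left(-3 + E\right)}{5 + E}$)
$\left(4 - a{\left(4,5 - 3 \right)}\right) 29 \cdot 34 = \left(4 - \frac{\left(5 - 3\right) \left(4^{2} - 12 + 5 \left(5 - 3\right) + 4 \left(5 - 3\right)\right)}{5 + 4}\right) 29 \cdot 34 = \left(4 - \frac{\left(5 - 3\right) \left(16 - 12 + 5 \left(5 - 3\right) + 4 \left(5 - 3\right)\right)}{9}\right) 29 \cdot 34 = \left(4 - 2 \cdot \frac{1}{9} \left(16 - 12 + 5 \cdot 2 + 4 \cdot 2\right)\right) 29 \cdot 34 = \left(4 - 2 \cdot \frac{1}{9} \left(16 - 12 + 10 + 8\right)\right) 29 \cdot 34 = \left(4 - 2 \cdot \frac{1}{9} \cdot 22\right) 29 \cdot 34 = \left(4 - \frac{44}{9}\right) 29 \cdot 34 = \left(- \frac{8}{9}\right) 29 \cdot 34 = \left(- \frac{232}{9}\right) 34 = - \frac{7888}{9}$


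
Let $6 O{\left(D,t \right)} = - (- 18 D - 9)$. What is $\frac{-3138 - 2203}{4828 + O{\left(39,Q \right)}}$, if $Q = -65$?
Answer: $- \frac{10682}{9893} \approx -1.0798$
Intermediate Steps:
$O{\left(D,t \right)} = \frac{3}{2} + 3 D$ ($O{\left(D,t \right)} = \frac{\left(-1\right) \left(- 18 D - 9\right)}{6} = \frac{\left(-1\right) \left(-9 - 18 D\right)}{6} = \frac{9 + 18 D}{6} = \frac{3}{2} + 3 D$)
$\frac{-3138 - 2203}{4828 + O{\left(39,Q \right)}} = \frac{-3138 - 2203}{4828 + \left(\frac{3}{2} + 3 \cdot 39\right)} = - \frac{5341}{4828 + \left(\frac{3}{2} + 117\right)} = - \frac{5341}{4828 + \frac{237}{2}} = - \frac{5341}{\frac{9893}{2}} = \left(-5341\right) \frac{2}{9893} = - \frac{10682}{9893}$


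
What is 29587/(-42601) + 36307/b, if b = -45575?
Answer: -2895142032/1941540575 ≈ -1.4912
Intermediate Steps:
29587/(-42601) + 36307/b = 29587/(-42601) + 36307/(-45575) = 29587*(-1/42601) + 36307*(-1/45575) = -29587/42601 - 36307/45575 = -2895142032/1941540575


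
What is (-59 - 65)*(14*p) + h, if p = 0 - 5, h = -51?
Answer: 8629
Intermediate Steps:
p = -5
(-59 - 65)*(14*p) + h = (-59 - 65)*(14*(-5)) - 51 = -124*(-70) - 51 = 8680 - 51 = 8629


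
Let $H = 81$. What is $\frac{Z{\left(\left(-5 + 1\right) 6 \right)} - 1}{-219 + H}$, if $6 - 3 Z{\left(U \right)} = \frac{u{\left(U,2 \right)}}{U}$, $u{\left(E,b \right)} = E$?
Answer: $- \frac{1}{207} \approx -0.0048309$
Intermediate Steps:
$Z{\left(U \right)} = \frac{5}{3}$ ($Z{\left(U \right)} = 2 - \frac{U \frac{1}{U}}{3} = 2 - \frac{1}{3} = \frac{5}{3}$)
$\frac{Z{\left(\left(-5 + 1\right) 6 \right)} - 1}{-219 + H} = \frac{\frac{5}{3} - 1}{-219 + 81} = \frac{2}{3 \left(-138\right)} = \frac{2}{3} \left(- \frac{1}{138}\right) = - \frac{1}{207}$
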